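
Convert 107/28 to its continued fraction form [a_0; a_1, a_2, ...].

[3; 1, 4, 1, 1, 2]

Run the Euclidean algorithm on 107 and 28; the successive quotients are the partial quotients a_0, a_1, ... (each step inverts the fractional part left over by the previous one):
  107 = 3*28 + 23, so a_0 = 3.
  28 = 1*23 + 5, so a_1 = 1.
  23 = 4*5 + 3, so a_2 = 4.
  5 = 1*3 + 2, so a_3 = 1.
  3 = 1*2 + 1, so a_4 = 1.
  2 = 2*1 + 0, so a_5 = 2.
The remainder reaches 0 after 6 divisions, so the expansion has 6 partial quotients, read off in order.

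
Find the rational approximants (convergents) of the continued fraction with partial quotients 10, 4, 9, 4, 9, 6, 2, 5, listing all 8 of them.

10/1, 41/4, 379/37, 1557/152, 14392/1405, 87909/8582, 190210/18569, 1038959/101427

Using the convergent recurrence p_i = a_i*p_{i-1} + p_{i-2}, q_i = a_i*q_{i-1} + q_{i-2} with p_{-2}=0, p_{-1}=1, q_{-2}=1, q_{-1}=0:
  i=0: a_0=10, p_0 = 10*1 + 0 = 10, q_0 = 10*0 + 1 = 1.
  i=1: a_1=4, p_1 = 4*10 + 1 = 41, q_1 = 4*1 + 0 = 4.
  i=2: a_2=9, p_2 = 9*41 + 10 = 379, q_2 = 9*4 + 1 = 37.
  i=3: a_3=4, p_3 = 4*379 + 41 = 1557, q_3 = 4*37 + 4 = 152.
  i=4: a_4=9, p_4 = 9*1557 + 379 = 14392, q_4 = 9*152 + 37 = 1405.
  i=5: a_5=6, p_5 = 6*14392 + 1557 = 87909, q_5 = 6*1405 + 152 = 8582.
  i=6: a_6=2, p_6 = 2*87909 + 14392 = 190210, q_6 = 2*8582 + 1405 = 18569.
  i=7: a_7=5, p_7 = 5*190210 + 87909 = 1038959, q_7 = 5*18569 + 8582 = 101427.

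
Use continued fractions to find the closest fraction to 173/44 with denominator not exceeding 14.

55/14

Expand x = 173/44 as a continued fraction with the Euclidean algorithm:
  173 = 3*44 + 41, so a_0 = 3.
  44 = 1*41 + 3, so a_1 = 1.
  41 = 13*3 + 2, so a_2 = 13.
  3 = 1*2 + 1, so a_3 = 1.
  2 = 2*1 + 0, so a_4 = 2.
so x = [3; 1, 13, 1, 2].
Convergents (p_i = a_i*p_{i-1} + p_{i-2}, q_i = a_i*q_{i-1} + q_{i-2} with p_{-2}=0, p_{-1}=1, q_{-2}=1, q_{-1}=0), until the denominator exceeds 14:
  i=0: a_0=3, p_0 = 3*1 + 0 = 3, q_0 = 3*0 + 1 = 1.
  i=1: a_1=1, p_1 = 1*3 + 1 = 4, q_1 = 1*1 + 0 = 1.
  i=2: a_2=13, p_2 = 13*4 + 3 = 55, q_2 = 13*1 + 1 = 14.
  i=3: a_3=1, p_3 = 1*55 + 4 = 59, q_3 = 1*14 + 1 = 15.
q_3 = 15 > 14, so the last convergent with denominator <= 14 is p_2/q_2 = 55/14.
The closest fraction with denominator <= 14 is either p_2/q_2 or the intermediate fraction (k*p_2 + p_1)/(k*q_2 + q_1) with the largest k >= 1 whose denominator stays <= 14; these approach x as k grows, and every other convergent or intermediate fraction in range is farther away.
Largest k: floor((14 - q_1)/q_2) = floor((14 - 1)/14) = 0.
Since k = 0, no intermediate fraction beyond p_2/q_2 has denominator <= 14, so the convergent 55/14 is the closest (its error is |173*14 - 55*44|/(44*14) = 2/616).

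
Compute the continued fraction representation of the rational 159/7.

[22; 1, 2, 2]

Run the Euclidean algorithm on 159 and 7; the successive quotients are the partial quotients a_0, a_1, ... (each step inverts the fractional part left over by the previous one):
  159 = 22*7 + 5, so a_0 = 22.
  7 = 1*5 + 2, so a_1 = 1.
  5 = 2*2 + 1, so a_2 = 2.
  2 = 2*1 + 0, so a_3 = 2.
The remainder reaches 0 after 4 divisions, so the expansion has 4 partial quotients, read off in order.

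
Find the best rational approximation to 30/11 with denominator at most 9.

19/7

Expand x = 30/11 as a continued fraction with the Euclidean algorithm:
  30 = 2*11 + 8, so a_0 = 2.
  11 = 1*8 + 3, so a_1 = 1.
  8 = 2*3 + 2, so a_2 = 2.
  3 = 1*2 + 1, so a_3 = 1.
  2 = 2*1 + 0, so a_4 = 2.
so x = [2; 1, 2, 1, 2].
Convergents (p_i = a_i*p_{i-1} + p_{i-2}, q_i = a_i*q_{i-1} + q_{i-2} with p_{-2}=0, p_{-1}=1, q_{-2}=1, q_{-1}=0), until the denominator exceeds 9:
  i=0: a_0=2, p_0 = 2*1 + 0 = 2, q_0 = 2*0 + 1 = 1.
  i=1: a_1=1, p_1 = 1*2 + 1 = 3, q_1 = 1*1 + 0 = 1.
  i=2: a_2=2, p_2 = 2*3 + 2 = 8, q_2 = 2*1 + 1 = 3.
  i=3: a_3=1, p_3 = 1*8 + 3 = 11, q_3 = 1*3 + 1 = 4.
  i=4: a_4=2, p_4 = 2*11 + 8 = 30, q_4 = 2*4 + 3 = 11.
q_4 = 11 > 9, so the last convergent with denominator <= 9 is p_3/q_3 = 11/4.
The closest fraction with denominator <= 9 is either p_3/q_3 or the intermediate fraction (k*p_3 + p_2)/(k*q_3 + q_2) with the largest k >= 1 whose denominator stays <= 9; these approach x as k grows, and every other convergent or intermediate fraction in range is farther away.
Largest k: floor((9 - q_2)/q_3) = floor((9 - 3)/4) = 1.
That gives (1*11 + 8)/(1*4 + 3) = 19/7.
Compare the errors: |x - 11/4| = |30*4 - 11*11|/(11*4) = 1/44, and |x - 19/7| = |30*7 - 19*11|/(11*7) = 1/77.
Cross-multiplying, 1*44 = 44 < 77 = 1*77, so 1/77 is smaller: the intermediate fraction 19/7 is closer to x than 11/4.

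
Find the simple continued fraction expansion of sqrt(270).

Write x_i = (sqrt(270) + m_i)/d_i with (m_0, d_0) = (0, 1). a_0 = floor(sqrt(270)) = 16, since 16^2 = 256 <= 270 < 289 = 17^2.
Iterate m_{i+1} = d_i*a_i - m_i, d_{i+1} = (270 - m_{i+1}^2)/d_i, a_{i+1} = floor((a_0 + m_{i+1})/d_{i+1}):
  m_1 = 1*16 - 0 = 16, d_1 = (270 - 16^2)/1 = 14/1 = 14, a_1 = floor((16 + 16)/14) = 2.
  m_2 = 14*2 - 16 = 12, d_2 = (270 - 12^2)/14 = 126/14 = 9, a_2 = floor((16 + 12)/9) = 3.
  m_3 = 9*3 - 12 = 15, d_3 = (270 - 15^2)/9 = 45/9 = 5, a_3 = floor((16 + 15)/5) = 6.
  m_4 = 5*6 - 15 = 15, d_4 = (270 - 15^2)/5 = 45/5 = 9, a_4 = floor((16 + 15)/9) = 3.
  m_5 = 9*3 - 15 = 12, d_5 = (270 - 12^2)/9 = 126/9 = 14, a_5 = floor((16 + 12)/14) = 2.
  m_6 = 14*2 - 12 = 16, d_6 = (270 - 16^2)/14 = 14/14 = 1, a_6 = floor((16 + 16)/1) = 32.
  m_7 = 1*32 - 16 = 16, d_7 = (270 - 16^2)/1 = 14/1 = 14: (m_7, d_7) = (m_1, d_1) = (16, 14), so from here the quotients repeat a_1, ..., a_6; the period length is 6.
Hence the expansion of sqrt(270) is a_0 = 16 followed by the repeating block 2, 3, 6, 3, 2, 32 (period 6).

[16; (2, 3, 6, 3, 2, 32)]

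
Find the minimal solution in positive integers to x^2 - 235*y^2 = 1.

(x, y) = (46, 3)

First expand sqrt(235) as a continued fraction. With x_i = (sqrt(235) + m_i)/d_i and (m_0, d_0) = (0, 1): a_0 = floor(sqrt(235)) = 15, since 15^2 = 225 <= 235 < 256 = 16^2.
Iterate m_{i+1} = d_i*a_i - m_i, d_{i+1} = (235 - m_{i+1}^2)/d_i, a_{i+1} = floor((a_0 + m_{i+1})/d_{i+1}):
  m_1 = 1*15 - 0 = 15, d_1 = (235 - 15^2)/1 = 10/1 = 10, a_1 = floor((15 + 15)/10) = 3.
  m_2 = 10*3 - 15 = 15, d_2 = (235 - 15^2)/10 = 10/10 = 1, a_2 = floor((15 + 15)/1) = 30.
  m_3 = 1*30 - 15 = 15, d_3 = (235 - 15^2)/1 = 10/1 = 10: (m_3, d_3) = (m_1, d_1) = (15, 10), so from here the quotients repeat a_1, a_2; the period length is 2.
So sqrt(235) = [15; (3, 30)] with period length k = 2.
k is even, so the fundamental solution of x^2 - 235y^2 = 1 is (p_{k-1}, q_{k-1}) = (p_1, q_1); compute convergents through index 1.
Convergents (p_i = a_i*p_{i-1} + p_{i-2}, q_i = a_i*q_{i-1} + q_{i-2} with p_{-2}=0, p_{-1}=1, q_{-2}=1, q_{-1}=0):
  i=0: a_0=15, p_0 = 15*1 + 0 = 15, q_0 = 15*0 + 1 = 1.
  i=1: a_1=3, p_1 = 3*15 + 1 = 46, q_1 = 3*1 + 0 = 3.
Check: 46^2 - 235*3^2 = 2116 - 2115 = 1, so (x, y) = (46, 3) solves the equation, and by the theorem it is the least positive solution.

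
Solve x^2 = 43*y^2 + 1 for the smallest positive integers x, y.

First expand sqrt(43) as a continued fraction. With x_i = (sqrt(43) + m_i)/d_i and (m_0, d_0) = (0, 1): a_0 = floor(sqrt(43)) = 6, since 6^2 = 36 <= 43 < 49 = 7^2.
Iterate m_{i+1} = d_i*a_i - m_i, d_{i+1} = (43 - m_{i+1}^2)/d_i, a_{i+1} = floor((a_0 + m_{i+1})/d_{i+1}):
  m_1 = 1*6 - 0 = 6, d_1 = (43 - 6^2)/1 = 7/1 = 7, a_1 = floor((6 + 6)/7) = 1.
  m_2 = 7*1 - 6 = 1, d_2 = (43 - 1^2)/7 = 42/7 = 6, a_2 = floor((6 + 1)/6) = 1.
  m_3 = 6*1 - 1 = 5, d_3 = (43 - 5^2)/6 = 18/6 = 3, a_3 = floor((6 + 5)/3) = 3.
  m_4 = 3*3 - 5 = 4, d_4 = (43 - 4^2)/3 = 27/3 = 9, a_4 = floor((6 + 4)/9) = 1.
  m_5 = 9*1 - 4 = 5, d_5 = (43 - 5^2)/9 = 18/9 = 2, a_5 = floor((6 + 5)/2) = 5.
  m_6 = 2*5 - 5 = 5, d_6 = (43 - 5^2)/2 = 18/2 = 9, a_6 = floor((6 + 5)/9) = 1.
  m_7 = 9*1 - 5 = 4, d_7 = (43 - 4^2)/9 = 27/9 = 3, a_7 = floor((6 + 4)/3) = 3.
  m_8 = 3*3 - 4 = 5, d_8 = (43 - 5^2)/3 = 18/3 = 6, a_8 = floor((6 + 5)/6) = 1.
  m_9 = 6*1 - 5 = 1, d_9 = (43 - 1^2)/6 = 42/6 = 7, a_9 = floor((6 + 1)/7) = 1.
  m_10 = 7*1 - 1 = 6, d_10 = (43 - 6^2)/7 = 7/7 = 1, a_10 = floor((6 + 6)/1) = 12.
  m_11 = 1*12 - 6 = 6, d_11 = (43 - 6^2)/1 = 7/1 = 7: (m_11, d_11) = (m_1, d_1) = (6, 7), so from here the quotients repeat a_1, ..., a_10; the period length is 10.
So sqrt(43) = [6; (1, 1, 3, 1, 5, 1, 3, 1, 1, 12)] with period length k = 10.
k is even, so the fundamental solution of x^2 - 43y^2 = 1 is (p_{k-1}, q_{k-1}) = (p_9, q_9); compute convergents through index 9.
Convergents (p_i = a_i*p_{i-1} + p_{i-2}, q_i = a_i*q_{i-1} + q_{i-2} with p_{-2}=0, p_{-1}=1, q_{-2}=1, q_{-1}=0):
  i=0: a_0=6, p_0 = 6*1 + 0 = 6, q_0 = 6*0 + 1 = 1.
  i=1: a_1=1, p_1 = 1*6 + 1 = 7, q_1 = 1*1 + 0 = 1.
  i=2: a_2=1, p_2 = 1*7 + 6 = 13, q_2 = 1*1 + 1 = 2.
  i=3: a_3=3, p_3 = 3*13 + 7 = 46, q_3 = 3*2 + 1 = 7.
  i=4: a_4=1, p_4 = 1*46 + 13 = 59, q_4 = 1*7 + 2 = 9.
  i=5: a_5=5, p_5 = 5*59 + 46 = 341, q_5 = 5*9 + 7 = 52.
  i=6: a_6=1, p_6 = 1*341 + 59 = 400, q_6 = 1*52 + 9 = 61.
  i=7: a_7=3, p_7 = 3*400 + 341 = 1541, q_7 = 3*61 + 52 = 235.
  i=8: a_8=1, p_8 = 1*1541 + 400 = 1941, q_8 = 1*235 + 61 = 296.
  i=9: a_9=1, p_9 = 1*1941 + 1541 = 3482, q_9 = 1*296 + 235 = 531.
Check: 3482^2 - 43*531^2 = 12124324 - 12124323 = 1, so (x, y) = (3482, 531) solves the equation, and by the theorem it is the least positive solution.

(x, y) = (3482, 531)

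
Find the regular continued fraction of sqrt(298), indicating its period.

Write x_i = (sqrt(298) + m_i)/d_i with (m_0, d_0) = (0, 1). a_0 = floor(sqrt(298)) = 17, since 17^2 = 289 <= 298 < 324 = 18^2.
Iterate m_{i+1} = d_i*a_i - m_i, d_{i+1} = (298 - m_{i+1}^2)/d_i, a_{i+1} = floor((a_0 + m_{i+1})/d_{i+1}):
  m_1 = 1*17 - 0 = 17, d_1 = (298 - 17^2)/1 = 9/1 = 9, a_1 = floor((17 + 17)/9) = 3.
  m_2 = 9*3 - 17 = 10, d_2 = (298 - 10^2)/9 = 198/9 = 22, a_2 = floor((17 + 10)/22) = 1.
  m_3 = 22*1 - 10 = 12, d_3 = (298 - 12^2)/22 = 154/22 = 7, a_3 = floor((17 + 12)/7) = 4.
  m_4 = 7*4 - 12 = 16, d_4 = (298 - 16^2)/7 = 42/7 = 6, a_4 = floor((17 + 16)/6) = 5.
  m_5 = 6*5 - 16 = 14, d_5 = (298 - 14^2)/6 = 102/6 = 17, a_5 = floor((17 + 14)/17) = 1.
  m_6 = 17*1 - 14 = 3, d_6 = (298 - 3^2)/17 = 289/17 = 17, a_6 = floor((17 + 3)/17) = 1.
  m_7 = 17*1 - 3 = 14, d_7 = (298 - 14^2)/17 = 102/17 = 6, a_7 = floor((17 + 14)/6) = 5.
  m_8 = 6*5 - 14 = 16, d_8 = (298 - 16^2)/6 = 42/6 = 7, a_8 = floor((17 + 16)/7) = 4.
  m_9 = 7*4 - 16 = 12, d_9 = (298 - 12^2)/7 = 154/7 = 22, a_9 = floor((17 + 12)/22) = 1.
  m_10 = 22*1 - 12 = 10, d_10 = (298 - 10^2)/22 = 198/22 = 9, a_10 = floor((17 + 10)/9) = 3.
  m_11 = 9*3 - 10 = 17, d_11 = (298 - 17^2)/9 = 9/9 = 1, a_11 = floor((17 + 17)/1) = 34.
  m_12 = 1*34 - 17 = 17, d_12 = (298 - 17^2)/1 = 9/1 = 9: (m_12, d_12) = (m_1, d_1) = (17, 9), so from here the quotients repeat a_1, ..., a_11; the period length is 11.
Hence the expansion of sqrt(298) is a_0 = 17 followed by the repeating block 3, 1, 4, 5, 1, 1, 5, 4, 1, 3, 34 (period 11).

[17; (3, 1, 4, 5, 1, 1, 5, 4, 1, 3, 34)]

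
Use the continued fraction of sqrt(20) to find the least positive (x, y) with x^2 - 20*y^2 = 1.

First expand sqrt(20) as a continued fraction. With x_i = (sqrt(20) + m_i)/d_i and (m_0, d_0) = (0, 1): a_0 = floor(sqrt(20)) = 4, since 4^2 = 16 <= 20 < 25 = 5^2.
Iterate m_{i+1} = d_i*a_i - m_i, d_{i+1} = (20 - m_{i+1}^2)/d_i, a_{i+1} = floor((a_0 + m_{i+1})/d_{i+1}):
  m_1 = 1*4 - 0 = 4, d_1 = (20 - 4^2)/1 = 4/1 = 4, a_1 = floor((4 + 4)/4) = 2.
  m_2 = 4*2 - 4 = 4, d_2 = (20 - 4^2)/4 = 4/4 = 1, a_2 = floor((4 + 4)/1) = 8.
  m_3 = 1*8 - 4 = 4, d_3 = (20 - 4^2)/1 = 4/1 = 4: (m_3, d_3) = (m_1, d_1) = (4, 4), so from here the quotients repeat a_1, a_2; the period length is 2.
So sqrt(20) = [4; (2, 8)] with period length k = 2.
k is even, so the fundamental solution of x^2 - 20y^2 = 1 is (p_{k-1}, q_{k-1}) = (p_1, q_1); compute convergents through index 1.
Convergents (p_i = a_i*p_{i-1} + p_{i-2}, q_i = a_i*q_{i-1} + q_{i-2} with p_{-2}=0, p_{-1}=1, q_{-2}=1, q_{-1}=0):
  i=0: a_0=4, p_0 = 4*1 + 0 = 4, q_0 = 4*0 + 1 = 1.
  i=1: a_1=2, p_1 = 2*4 + 1 = 9, q_1 = 2*1 + 0 = 2.
Check: 9^2 - 20*2^2 = 81 - 80 = 1, so (x, y) = (9, 2) solves the equation, and by the theorem it is the least positive solution.

(x, y) = (9, 2)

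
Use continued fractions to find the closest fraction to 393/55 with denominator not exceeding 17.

Expand x = 393/55 as a continued fraction with the Euclidean algorithm:
  393 = 7*55 + 8, so a_0 = 7.
  55 = 6*8 + 7, so a_1 = 6.
  8 = 1*7 + 1, so a_2 = 1.
  7 = 7*1 + 0, so a_3 = 7.
so x = [7; 6, 1, 7].
Convergents (p_i = a_i*p_{i-1} + p_{i-2}, q_i = a_i*q_{i-1} + q_{i-2} with p_{-2}=0, p_{-1}=1, q_{-2}=1, q_{-1}=0), until the denominator exceeds 17:
  i=0: a_0=7, p_0 = 7*1 + 0 = 7, q_0 = 7*0 + 1 = 1.
  i=1: a_1=6, p_1 = 6*7 + 1 = 43, q_1 = 6*1 + 0 = 6.
  i=2: a_2=1, p_2 = 1*43 + 7 = 50, q_2 = 1*6 + 1 = 7.
  i=3: a_3=7, p_3 = 7*50 + 43 = 393, q_3 = 7*7 + 6 = 55.
q_3 = 55 > 17, so the last convergent with denominator <= 17 is p_2/q_2 = 50/7.
The closest fraction with denominator <= 17 is either p_2/q_2 or the intermediate fraction (k*p_2 + p_1)/(k*q_2 + q_1) with the largest k >= 1 whose denominator stays <= 17; these approach x as k grows, and every other convergent or intermediate fraction in range is farther away.
Largest k: floor((17 - q_1)/q_2) = floor((17 - 6)/7) = 1.
That gives (1*50 + 43)/(1*7 + 6) = 93/13.
Compare the errors: |x - 50/7| = |393*7 - 50*55|/(55*7) = 1/385, and |x - 93/13| = |393*13 - 93*55|/(55*13) = 6/715.
Cross-multiplying, 1*715 = 715 < 2310 = 6*385, so 1/385 is smaller: the convergent 50/7 is closer to x than 93/13.

50/7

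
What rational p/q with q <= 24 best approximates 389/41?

Expand x = 389/41 as a continued fraction with the Euclidean algorithm:
  389 = 9*41 + 20, so a_0 = 9.
  41 = 2*20 + 1, so a_1 = 2.
  20 = 20*1 + 0, so a_2 = 20.
so x = [9; 2, 20].
Convergents (p_i = a_i*p_{i-1} + p_{i-2}, q_i = a_i*q_{i-1} + q_{i-2} with p_{-2}=0, p_{-1}=1, q_{-2}=1, q_{-1}=0), until the denominator exceeds 24:
  i=0: a_0=9, p_0 = 9*1 + 0 = 9, q_0 = 9*0 + 1 = 1.
  i=1: a_1=2, p_1 = 2*9 + 1 = 19, q_1 = 2*1 + 0 = 2.
  i=2: a_2=20, p_2 = 20*19 + 9 = 389, q_2 = 20*2 + 1 = 41.
q_2 = 41 > 24, so the last convergent with denominator <= 24 is p_1/q_1 = 19/2.
The closest fraction with denominator <= 24 is either p_1/q_1 or the intermediate fraction (k*p_1 + p_0)/(k*q_1 + q_0) with the largest k >= 1 whose denominator stays <= 24; these approach x as k grows, and every other convergent or intermediate fraction in range is farther away.
Largest k: floor((24 - q_0)/q_1) = floor((24 - 1)/2) = 11.
That gives (11*19 + 9)/(11*2 + 1) = 218/23.
Compare the errors: |x - 19/2| = |389*2 - 19*41|/(41*2) = 1/82, and |x - 218/23| = |389*23 - 218*41|/(41*23) = 9/943.
Cross-multiplying, 9*82 = 738 < 943 = 1*943, so 9/943 is smaller: the intermediate fraction 218/23 is closer to x than 19/2.

218/23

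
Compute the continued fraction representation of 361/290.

[1; 4, 11, 1, 5]

Run the Euclidean algorithm on 361 and 290; the successive quotients are the partial quotients a_0, a_1, ... (each step inverts the fractional part left over by the previous one):
  361 = 1*290 + 71, so a_0 = 1.
  290 = 4*71 + 6, so a_1 = 4.
  71 = 11*6 + 5, so a_2 = 11.
  6 = 1*5 + 1, so a_3 = 1.
  5 = 5*1 + 0, so a_4 = 5.
The remainder reaches 0 after 5 divisions, so the expansion has 5 partial quotients, read off in order.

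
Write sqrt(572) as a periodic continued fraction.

Write x_i = (sqrt(572) + m_i)/d_i with (m_0, d_0) = (0, 1). a_0 = floor(sqrt(572)) = 23, since 23^2 = 529 <= 572 < 576 = 24^2.
Iterate m_{i+1} = d_i*a_i - m_i, d_{i+1} = (572 - m_{i+1}^2)/d_i, a_{i+1} = floor((a_0 + m_{i+1})/d_{i+1}):
  m_1 = 1*23 - 0 = 23, d_1 = (572 - 23^2)/1 = 43/1 = 43, a_1 = floor((23 + 23)/43) = 1.
  m_2 = 43*1 - 23 = 20, d_2 = (572 - 20^2)/43 = 172/43 = 4, a_2 = floor((23 + 20)/4) = 10.
  m_3 = 4*10 - 20 = 20, d_3 = (572 - 20^2)/4 = 172/4 = 43, a_3 = floor((23 + 20)/43) = 1.
  m_4 = 43*1 - 20 = 23, d_4 = (572 - 23^2)/43 = 43/43 = 1, a_4 = floor((23 + 23)/1) = 46.
  m_5 = 1*46 - 23 = 23, d_5 = (572 - 23^2)/1 = 43/1 = 43: (m_5, d_5) = (m_1, d_1) = (23, 43), so from here the quotients repeat a_1, ..., a_4; the period length is 4.
Hence the expansion of sqrt(572) is a_0 = 23 followed by the repeating block 1, 10, 1, 46 (period 4).

[23; (1, 10, 1, 46)]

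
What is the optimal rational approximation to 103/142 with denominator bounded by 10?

5/7

Expand x = 103/142 as a continued fraction with the Euclidean algorithm:
  103 = 0*142 + 103, so a_0 = 0.
  142 = 1*103 + 39, so a_1 = 1.
  103 = 2*39 + 25, so a_2 = 2.
  39 = 1*25 + 14, so a_3 = 1.
  25 = 1*14 + 11, so a_4 = 1.
  14 = 1*11 + 3, so a_5 = 1.
  11 = 3*3 + 2, so a_6 = 3.
  3 = 1*2 + 1, so a_7 = 1.
  2 = 2*1 + 0, so a_8 = 2.
so x = [0; 1, 2, 1, 1, 1, 3, 1, 2].
Convergents (p_i = a_i*p_{i-1} + p_{i-2}, q_i = a_i*q_{i-1} + q_{i-2} with p_{-2}=0, p_{-1}=1, q_{-2}=1, q_{-1}=0), until the denominator exceeds 10:
  i=0: a_0=0, p_0 = 0*1 + 0 = 0, q_0 = 0*0 + 1 = 1.
  i=1: a_1=1, p_1 = 1*0 + 1 = 1, q_1 = 1*1 + 0 = 1.
  i=2: a_2=2, p_2 = 2*1 + 0 = 2, q_2 = 2*1 + 1 = 3.
  i=3: a_3=1, p_3 = 1*2 + 1 = 3, q_3 = 1*3 + 1 = 4.
  i=4: a_4=1, p_4 = 1*3 + 2 = 5, q_4 = 1*4 + 3 = 7.
  i=5: a_5=1, p_5 = 1*5 + 3 = 8, q_5 = 1*7 + 4 = 11.
q_5 = 11 > 10, so the last convergent with denominator <= 10 is p_4/q_4 = 5/7.
The closest fraction with denominator <= 10 is either p_4/q_4 or the intermediate fraction (k*p_4 + p_3)/(k*q_4 + q_3) with the largest k >= 1 whose denominator stays <= 10; these approach x as k grows, and every other convergent or intermediate fraction in range is farther away.
Largest k: floor((10 - q_3)/q_4) = floor((10 - 4)/7) = 0.
Since k = 0, no intermediate fraction beyond p_4/q_4 has denominator <= 10, so the convergent 5/7 is the closest (its error is |103*7 - 5*142|/(142*7) = 11/994).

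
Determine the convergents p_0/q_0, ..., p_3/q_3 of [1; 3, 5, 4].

1/1, 4/3, 21/16, 88/67

Using the convergent recurrence p_i = a_i*p_{i-1} + p_{i-2}, q_i = a_i*q_{i-1} + q_{i-2} with p_{-2}=0, p_{-1}=1, q_{-2}=1, q_{-1}=0:
  i=0: a_0=1, p_0 = 1*1 + 0 = 1, q_0 = 1*0 + 1 = 1.
  i=1: a_1=3, p_1 = 3*1 + 1 = 4, q_1 = 3*1 + 0 = 3.
  i=2: a_2=5, p_2 = 5*4 + 1 = 21, q_2 = 5*3 + 1 = 16.
  i=3: a_3=4, p_3 = 4*21 + 4 = 88, q_3 = 4*16 + 3 = 67.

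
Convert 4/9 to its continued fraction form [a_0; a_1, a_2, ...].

Run the Euclidean algorithm on 4 and 9; the successive quotients are the partial quotients a_0, a_1, ... (each step inverts the fractional part left over by the previous one):
  4 = 0*9 + 4, so a_0 = 0.
  9 = 2*4 + 1, so a_1 = 2.
  4 = 4*1 + 0, so a_2 = 4.
The remainder reaches 0 after 3 divisions, so the expansion has 3 partial quotients, read off in order.

[0; 2, 4]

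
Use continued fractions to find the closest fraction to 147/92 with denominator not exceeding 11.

8/5

Expand x = 147/92 as a continued fraction with the Euclidean algorithm:
  147 = 1*92 + 55, so a_0 = 1.
  92 = 1*55 + 37, so a_1 = 1.
  55 = 1*37 + 18, so a_2 = 1.
  37 = 2*18 + 1, so a_3 = 2.
  18 = 18*1 + 0, so a_4 = 18.
so x = [1; 1, 1, 2, 18].
Convergents (p_i = a_i*p_{i-1} + p_{i-2}, q_i = a_i*q_{i-1} + q_{i-2} with p_{-2}=0, p_{-1}=1, q_{-2}=1, q_{-1}=0), until the denominator exceeds 11:
  i=0: a_0=1, p_0 = 1*1 + 0 = 1, q_0 = 1*0 + 1 = 1.
  i=1: a_1=1, p_1 = 1*1 + 1 = 2, q_1 = 1*1 + 0 = 1.
  i=2: a_2=1, p_2 = 1*2 + 1 = 3, q_2 = 1*1 + 1 = 2.
  i=3: a_3=2, p_3 = 2*3 + 2 = 8, q_3 = 2*2 + 1 = 5.
  i=4: a_4=18, p_4 = 18*8 + 3 = 147, q_4 = 18*5 + 2 = 92.
q_4 = 92 > 11, so the last convergent with denominator <= 11 is p_3/q_3 = 8/5.
The closest fraction with denominator <= 11 is either p_3/q_3 or the intermediate fraction (k*p_3 + p_2)/(k*q_3 + q_2) with the largest k >= 1 whose denominator stays <= 11; these approach x as k grows, and every other convergent or intermediate fraction in range is farther away.
Largest k: floor((11 - q_2)/q_3) = floor((11 - 2)/5) = 1.
That gives (1*8 + 3)/(1*5 + 2) = 11/7.
Compare the errors: |x - 8/5| = |147*5 - 8*92|/(92*5) = 1/460, and |x - 11/7| = |147*7 - 11*92|/(92*7) = 17/644.
Cross-multiplying, 1*644 = 644 < 7820 = 17*460, so 1/460 is smaller: the convergent 8/5 is closer to x than 11/7.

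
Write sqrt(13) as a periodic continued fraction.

[3; (1, 1, 1, 1, 6)]

Write x_i = (sqrt(13) + m_i)/d_i with (m_0, d_0) = (0, 1). a_0 = floor(sqrt(13)) = 3, since 3^2 = 9 <= 13 < 16 = 4^2.
Iterate m_{i+1} = d_i*a_i - m_i, d_{i+1} = (13 - m_{i+1}^2)/d_i, a_{i+1} = floor((a_0 + m_{i+1})/d_{i+1}):
  m_1 = 1*3 - 0 = 3, d_1 = (13 - 3^2)/1 = 4/1 = 4, a_1 = floor((3 + 3)/4) = 1.
  m_2 = 4*1 - 3 = 1, d_2 = (13 - 1^2)/4 = 12/4 = 3, a_2 = floor((3 + 1)/3) = 1.
  m_3 = 3*1 - 1 = 2, d_3 = (13 - 2^2)/3 = 9/3 = 3, a_3 = floor((3 + 2)/3) = 1.
  m_4 = 3*1 - 2 = 1, d_4 = (13 - 1^2)/3 = 12/3 = 4, a_4 = floor((3 + 1)/4) = 1.
  m_5 = 4*1 - 1 = 3, d_5 = (13 - 3^2)/4 = 4/4 = 1, a_5 = floor((3 + 3)/1) = 6.
  m_6 = 1*6 - 3 = 3, d_6 = (13 - 3^2)/1 = 4/1 = 4: (m_6, d_6) = (m_1, d_1) = (3, 4), so from here the quotients repeat a_1, ..., a_5; the period length is 5.
Hence the expansion of sqrt(13) is a_0 = 3 followed by the repeating block 1, 1, 1, 1, 6 (period 5).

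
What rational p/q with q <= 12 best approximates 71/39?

Expand x = 71/39 as a continued fraction with the Euclidean algorithm:
  71 = 1*39 + 32, so a_0 = 1.
  39 = 1*32 + 7, so a_1 = 1.
  32 = 4*7 + 4, so a_2 = 4.
  7 = 1*4 + 3, so a_3 = 1.
  4 = 1*3 + 1, so a_4 = 1.
  3 = 3*1 + 0, so a_5 = 3.
so x = [1; 1, 4, 1, 1, 3].
Convergents (p_i = a_i*p_{i-1} + p_{i-2}, q_i = a_i*q_{i-1} + q_{i-2} with p_{-2}=0, p_{-1}=1, q_{-2}=1, q_{-1}=0), until the denominator exceeds 12:
  i=0: a_0=1, p_0 = 1*1 + 0 = 1, q_0 = 1*0 + 1 = 1.
  i=1: a_1=1, p_1 = 1*1 + 1 = 2, q_1 = 1*1 + 0 = 1.
  i=2: a_2=4, p_2 = 4*2 + 1 = 9, q_2 = 4*1 + 1 = 5.
  i=3: a_3=1, p_3 = 1*9 + 2 = 11, q_3 = 1*5 + 1 = 6.
  i=4: a_4=1, p_4 = 1*11 + 9 = 20, q_4 = 1*6 + 5 = 11.
  i=5: a_5=3, p_5 = 3*20 + 11 = 71, q_5 = 3*11 + 6 = 39.
q_5 = 39 > 12, so the last convergent with denominator <= 12 is p_4/q_4 = 20/11.
The closest fraction with denominator <= 12 is either p_4/q_4 or the intermediate fraction (k*p_4 + p_3)/(k*q_4 + q_3) with the largest k >= 1 whose denominator stays <= 12; these approach x as k grows, and every other convergent or intermediate fraction in range is farther away.
Largest k: floor((12 - q_3)/q_4) = floor((12 - 6)/11) = 0.
Since k = 0, no intermediate fraction beyond p_4/q_4 has denominator <= 12, so the convergent 20/11 is the closest (its error is |71*11 - 20*39|/(39*11) = 1/429).

20/11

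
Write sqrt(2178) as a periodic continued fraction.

Write x_i = (sqrt(2178) + m_i)/d_i with (m_0, d_0) = (0, 1). a_0 = floor(sqrt(2178)) = 46, since 46^2 = 2116 <= 2178 < 2209 = 47^2.
Iterate m_{i+1} = d_i*a_i - m_i, d_{i+1} = (2178 - m_{i+1}^2)/d_i, a_{i+1} = floor((a_0 + m_{i+1})/d_{i+1}):
  m_1 = 1*46 - 0 = 46, d_1 = (2178 - 46^2)/1 = 62/1 = 62, a_1 = floor((46 + 46)/62) = 1.
  m_2 = 62*1 - 46 = 16, d_2 = (2178 - 16^2)/62 = 1922/62 = 31, a_2 = floor((46 + 16)/31) = 2.
  m_3 = 31*2 - 16 = 46, d_3 = (2178 - 46^2)/31 = 62/31 = 2, a_3 = floor((46 + 46)/2) = 46.
  m_4 = 2*46 - 46 = 46, d_4 = (2178 - 46^2)/2 = 62/2 = 31, a_4 = floor((46 + 46)/31) = 2.
  m_5 = 31*2 - 46 = 16, d_5 = (2178 - 16^2)/31 = 1922/31 = 62, a_5 = floor((46 + 16)/62) = 1.
  m_6 = 62*1 - 16 = 46, d_6 = (2178 - 46^2)/62 = 62/62 = 1, a_6 = floor((46 + 46)/1) = 92.
  m_7 = 1*92 - 46 = 46, d_7 = (2178 - 46^2)/1 = 62/1 = 62: (m_7, d_7) = (m_1, d_1) = (46, 62), so from here the quotients repeat a_1, ..., a_6; the period length is 6.
Hence the expansion of sqrt(2178) is a_0 = 46 followed by the repeating block 1, 2, 46, 2, 1, 92 (period 6).

[46; (1, 2, 46, 2, 1, 92)]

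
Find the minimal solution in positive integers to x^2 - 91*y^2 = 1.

First expand sqrt(91) as a continued fraction. With x_i = (sqrt(91) + m_i)/d_i and (m_0, d_0) = (0, 1): a_0 = floor(sqrt(91)) = 9, since 9^2 = 81 <= 91 < 100 = 10^2.
Iterate m_{i+1} = d_i*a_i - m_i, d_{i+1} = (91 - m_{i+1}^2)/d_i, a_{i+1} = floor((a_0 + m_{i+1})/d_{i+1}):
  m_1 = 1*9 - 0 = 9, d_1 = (91 - 9^2)/1 = 10/1 = 10, a_1 = floor((9 + 9)/10) = 1.
  m_2 = 10*1 - 9 = 1, d_2 = (91 - 1^2)/10 = 90/10 = 9, a_2 = floor((9 + 1)/9) = 1.
  m_3 = 9*1 - 1 = 8, d_3 = (91 - 8^2)/9 = 27/9 = 3, a_3 = floor((9 + 8)/3) = 5.
  m_4 = 3*5 - 8 = 7, d_4 = (91 - 7^2)/3 = 42/3 = 14, a_4 = floor((9 + 7)/14) = 1.
  m_5 = 14*1 - 7 = 7, d_5 = (91 - 7^2)/14 = 42/14 = 3, a_5 = floor((9 + 7)/3) = 5.
  m_6 = 3*5 - 7 = 8, d_6 = (91 - 8^2)/3 = 27/3 = 9, a_6 = floor((9 + 8)/9) = 1.
  m_7 = 9*1 - 8 = 1, d_7 = (91 - 1^2)/9 = 90/9 = 10, a_7 = floor((9 + 1)/10) = 1.
  m_8 = 10*1 - 1 = 9, d_8 = (91 - 9^2)/10 = 10/10 = 1, a_8 = floor((9 + 9)/1) = 18.
  m_9 = 1*18 - 9 = 9, d_9 = (91 - 9^2)/1 = 10/1 = 10: (m_9, d_9) = (m_1, d_1) = (9, 10), so from here the quotients repeat a_1, ..., a_8; the period length is 8.
So sqrt(91) = [9; (1, 1, 5, 1, 5, 1, 1, 18)] with period length k = 8.
k is even, so the fundamental solution of x^2 - 91y^2 = 1 is (p_{k-1}, q_{k-1}) = (p_7, q_7); compute convergents through index 7.
Convergents (p_i = a_i*p_{i-1} + p_{i-2}, q_i = a_i*q_{i-1} + q_{i-2} with p_{-2}=0, p_{-1}=1, q_{-2}=1, q_{-1}=0):
  i=0: a_0=9, p_0 = 9*1 + 0 = 9, q_0 = 9*0 + 1 = 1.
  i=1: a_1=1, p_1 = 1*9 + 1 = 10, q_1 = 1*1 + 0 = 1.
  i=2: a_2=1, p_2 = 1*10 + 9 = 19, q_2 = 1*1 + 1 = 2.
  i=3: a_3=5, p_3 = 5*19 + 10 = 105, q_3 = 5*2 + 1 = 11.
  i=4: a_4=1, p_4 = 1*105 + 19 = 124, q_4 = 1*11 + 2 = 13.
  i=5: a_5=5, p_5 = 5*124 + 105 = 725, q_5 = 5*13 + 11 = 76.
  i=6: a_6=1, p_6 = 1*725 + 124 = 849, q_6 = 1*76 + 13 = 89.
  i=7: a_7=1, p_7 = 1*849 + 725 = 1574, q_7 = 1*89 + 76 = 165.
Check: 1574^2 - 91*165^2 = 2477476 - 2477475 = 1, so (x, y) = (1574, 165) solves the equation, and by the theorem it is the least positive solution.

(x, y) = (1574, 165)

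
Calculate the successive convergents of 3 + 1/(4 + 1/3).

3/1, 13/4, 42/13

Using the convergent recurrence p_i = a_i*p_{i-1} + p_{i-2}, q_i = a_i*q_{i-1} + q_{i-2} with p_{-2}=0, p_{-1}=1, q_{-2}=1, q_{-1}=0:
  i=0: a_0=3, p_0 = 3*1 + 0 = 3, q_0 = 3*0 + 1 = 1.
  i=1: a_1=4, p_1 = 4*3 + 1 = 13, q_1 = 4*1 + 0 = 4.
  i=2: a_2=3, p_2 = 3*13 + 3 = 42, q_2 = 3*4 + 1 = 13.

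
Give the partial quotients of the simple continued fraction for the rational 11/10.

[1; 10]

Run the Euclidean algorithm on 11 and 10; the successive quotients are the partial quotients a_0, a_1, ... (each step inverts the fractional part left over by the previous one):
  11 = 1*10 + 1, so a_0 = 1.
  10 = 10*1 + 0, so a_1 = 10.
The remainder reaches 0 after 2 divisions, so the expansion has 2 partial quotients, read off in order.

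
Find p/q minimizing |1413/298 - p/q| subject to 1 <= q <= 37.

147/31

Expand x = 1413/298 as a continued fraction with the Euclidean algorithm:
  1413 = 4*298 + 221, so a_0 = 4.
  298 = 1*221 + 77, so a_1 = 1.
  221 = 2*77 + 67, so a_2 = 2.
  77 = 1*67 + 10, so a_3 = 1.
  67 = 6*10 + 7, so a_4 = 6.
  10 = 1*7 + 3, so a_5 = 1.
  7 = 2*3 + 1, so a_6 = 2.
  3 = 3*1 + 0, so a_7 = 3.
so x = [4; 1, 2, 1, 6, 1, 2, 3].
Convergents (p_i = a_i*p_{i-1} + p_{i-2}, q_i = a_i*q_{i-1} + q_{i-2} with p_{-2}=0, p_{-1}=1, q_{-2}=1, q_{-1}=0), until the denominator exceeds 37:
  i=0: a_0=4, p_0 = 4*1 + 0 = 4, q_0 = 4*0 + 1 = 1.
  i=1: a_1=1, p_1 = 1*4 + 1 = 5, q_1 = 1*1 + 0 = 1.
  i=2: a_2=2, p_2 = 2*5 + 4 = 14, q_2 = 2*1 + 1 = 3.
  i=3: a_3=1, p_3 = 1*14 + 5 = 19, q_3 = 1*3 + 1 = 4.
  i=4: a_4=6, p_4 = 6*19 + 14 = 128, q_4 = 6*4 + 3 = 27.
  i=5: a_5=1, p_5 = 1*128 + 19 = 147, q_5 = 1*27 + 4 = 31.
  i=6: a_6=2, p_6 = 2*147 + 128 = 422, q_6 = 2*31 + 27 = 89.
q_6 = 89 > 37, so the last convergent with denominator <= 37 is p_5/q_5 = 147/31.
The closest fraction with denominator <= 37 is either p_5/q_5 or the intermediate fraction (k*p_5 + p_4)/(k*q_5 + q_4) with the largest k >= 1 whose denominator stays <= 37; these approach x as k grows, and every other convergent or intermediate fraction in range is farther away.
Largest k: floor((37 - q_4)/q_5) = floor((37 - 27)/31) = 0.
Since k = 0, no intermediate fraction beyond p_5/q_5 has denominator <= 37, so the convergent 147/31 is the closest (its error is |1413*31 - 147*298|/(298*31) = 3/9238).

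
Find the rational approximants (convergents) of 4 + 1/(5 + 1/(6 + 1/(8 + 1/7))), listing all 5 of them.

4/1, 21/5, 130/31, 1061/253, 7557/1802

Using the convergent recurrence p_i = a_i*p_{i-1} + p_{i-2}, q_i = a_i*q_{i-1} + q_{i-2} with p_{-2}=0, p_{-1}=1, q_{-2}=1, q_{-1}=0:
  i=0: a_0=4, p_0 = 4*1 + 0 = 4, q_0 = 4*0 + 1 = 1.
  i=1: a_1=5, p_1 = 5*4 + 1 = 21, q_1 = 5*1 + 0 = 5.
  i=2: a_2=6, p_2 = 6*21 + 4 = 130, q_2 = 6*5 + 1 = 31.
  i=3: a_3=8, p_3 = 8*130 + 21 = 1061, q_3 = 8*31 + 5 = 253.
  i=4: a_4=7, p_4 = 7*1061 + 130 = 7557, q_4 = 7*253 + 31 = 1802.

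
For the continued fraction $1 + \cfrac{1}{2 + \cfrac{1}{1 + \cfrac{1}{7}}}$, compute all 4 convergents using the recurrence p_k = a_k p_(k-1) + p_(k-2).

1/1, 3/2, 4/3, 31/23

Using the convergent recurrence p_i = a_i*p_{i-1} + p_{i-2}, q_i = a_i*q_{i-1} + q_{i-2} with p_{-2}=0, p_{-1}=1, q_{-2}=1, q_{-1}=0:
  i=0: a_0=1, p_0 = 1*1 + 0 = 1, q_0 = 1*0 + 1 = 1.
  i=1: a_1=2, p_1 = 2*1 + 1 = 3, q_1 = 2*1 + 0 = 2.
  i=2: a_2=1, p_2 = 1*3 + 1 = 4, q_2 = 1*2 + 1 = 3.
  i=3: a_3=7, p_3 = 7*4 + 3 = 31, q_3 = 7*3 + 2 = 23.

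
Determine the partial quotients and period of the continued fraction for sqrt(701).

[26; (2, 10, 10, 2, 52)]

Write x_i = (sqrt(701) + m_i)/d_i with (m_0, d_0) = (0, 1). a_0 = floor(sqrt(701)) = 26, since 26^2 = 676 <= 701 < 729 = 27^2.
Iterate m_{i+1} = d_i*a_i - m_i, d_{i+1} = (701 - m_{i+1}^2)/d_i, a_{i+1} = floor((a_0 + m_{i+1})/d_{i+1}):
  m_1 = 1*26 - 0 = 26, d_1 = (701 - 26^2)/1 = 25/1 = 25, a_1 = floor((26 + 26)/25) = 2.
  m_2 = 25*2 - 26 = 24, d_2 = (701 - 24^2)/25 = 125/25 = 5, a_2 = floor((26 + 24)/5) = 10.
  m_3 = 5*10 - 24 = 26, d_3 = (701 - 26^2)/5 = 25/5 = 5, a_3 = floor((26 + 26)/5) = 10.
  m_4 = 5*10 - 26 = 24, d_4 = (701 - 24^2)/5 = 125/5 = 25, a_4 = floor((26 + 24)/25) = 2.
  m_5 = 25*2 - 24 = 26, d_5 = (701 - 26^2)/25 = 25/25 = 1, a_5 = floor((26 + 26)/1) = 52.
  m_6 = 1*52 - 26 = 26, d_6 = (701 - 26^2)/1 = 25/1 = 25: (m_6, d_6) = (m_1, d_1) = (26, 25), so from here the quotients repeat a_1, ..., a_5; the period length is 5.
Hence the expansion of sqrt(701) is a_0 = 26 followed by the repeating block 2, 10, 10, 2, 52 (period 5).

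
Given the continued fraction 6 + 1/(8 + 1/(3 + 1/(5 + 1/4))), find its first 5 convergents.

6/1, 49/8, 153/25, 814/133, 3409/557

Using the convergent recurrence p_i = a_i*p_{i-1} + p_{i-2}, q_i = a_i*q_{i-1} + q_{i-2} with p_{-2}=0, p_{-1}=1, q_{-2}=1, q_{-1}=0:
  i=0: a_0=6, p_0 = 6*1 + 0 = 6, q_0 = 6*0 + 1 = 1.
  i=1: a_1=8, p_1 = 8*6 + 1 = 49, q_1 = 8*1 + 0 = 8.
  i=2: a_2=3, p_2 = 3*49 + 6 = 153, q_2 = 3*8 + 1 = 25.
  i=3: a_3=5, p_3 = 5*153 + 49 = 814, q_3 = 5*25 + 8 = 133.
  i=4: a_4=4, p_4 = 4*814 + 153 = 3409, q_4 = 4*133 + 25 = 557.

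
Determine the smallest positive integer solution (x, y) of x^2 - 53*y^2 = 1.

First expand sqrt(53) as a continued fraction. With x_i = (sqrt(53) + m_i)/d_i and (m_0, d_0) = (0, 1): a_0 = floor(sqrt(53)) = 7, since 7^2 = 49 <= 53 < 64 = 8^2.
Iterate m_{i+1} = d_i*a_i - m_i, d_{i+1} = (53 - m_{i+1}^2)/d_i, a_{i+1} = floor((a_0 + m_{i+1})/d_{i+1}):
  m_1 = 1*7 - 0 = 7, d_1 = (53 - 7^2)/1 = 4/1 = 4, a_1 = floor((7 + 7)/4) = 3.
  m_2 = 4*3 - 7 = 5, d_2 = (53 - 5^2)/4 = 28/4 = 7, a_2 = floor((7 + 5)/7) = 1.
  m_3 = 7*1 - 5 = 2, d_3 = (53 - 2^2)/7 = 49/7 = 7, a_3 = floor((7 + 2)/7) = 1.
  m_4 = 7*1 - 2 = 5, d_4 = (53 - 5^2)/7 = 28/7 = 4, a_4 = floor((7 + 5)/4) = 3.
  m_5 = 4*3 - 5 = 7, d_5 = (53 - 7^2)/4 = 4/4 = 1, a_5 = floor((7 + 7)/1) = 14.
  m_6 = 1*14 - 7 = 7, d_6 = (53 - 7^2)/1 = 4/1 = 4: (m_6, d_6) = (m_1, d_1) = (7, 4), so from here the quotients repeat a_1, ..., a_5; the period length is 5.
So sqrt(53) = [7; (3, 1, 1, 3, 14)] with period length k = 5.
k is odd, so (p_{k-1}, q_{k-1}) only solves x^2 - 53y^2 = -1 and the fundamental solution of x^2 - 53y^2 = 1 is (p_{2k-1}, q_{2k-1}) = (p_9, q_9); compute convergents through index 9, running through the period twice.
Convergents (p_i = a_i*p_{i-1} + p_{i-2}, q_i = a_i*q_{i-1} + q_{i-2} with p_{-2}=0, p_{-1}=1, q_{-2}=1, q_{-1}=0):
  i=0: a_0=7, p_0 = 7*1 + 0 = 7, q_0 = 7*0 + 1 = 1.
  i=1: a_1=3, p_1 = 3*7 + 1 = 22, q_1 = 3*1 + 0 = 3.
  i=2: a_2=1, p_2 = 1*22 + 7 = 29, q_2 = 1*3 + 1 = 4.
  i=3: a_3=1, p_3 = 1*29 + 22 = 51, q_3 = 1*4 + 3 = 7.
  i=4: a_4=3, p_4 = 3*51 + 29 = 182, q_4 = 3*7 + 4 = 25.
  i=5: a_5=14, p_5 = 14*182 + 51 = 2599, q_5 = 14*25 + 7 = 357.
  i=6: a_6=3, p_6 = 3*2599 + 182 = 7979, q_6 = 3*357 + 25 = 1096.
  i=7: a_7=1, p_7 = 1*7979 + 2599 = 10578, q_7 = 1*1096 + 357 = 1453.
  i=8: a_8=1, p_8 = 1*10578 + 7979 = 18557, q_8 = 1*1453 + 1096 = 2549.
  i=9: a_9=3, p_9 = 3*18557 + 10578 = 66249, q_9 = 3*2549 + 1453 = 9100.
Indeed p_4^2 - 53*q_4^2 = 33124 - 33125 = -1, not +1.
Check: 66249^2 - 53*9100^2 = 4388930001 - 4388930000 = 1, so (x, y) = (66249, 9100) solves the equation, and by the theorem it is the least positive solution.

(x, y) = (66249, 9100)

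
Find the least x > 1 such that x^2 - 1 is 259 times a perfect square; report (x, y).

(x, y) = (847225, 52644)

First expand sqrt(259) as a continued fraction. With x_i = (sqrt(259) + m_i)/d_i and (m_0, d_0) = (0, 1): a_0 = floor(sqrt(259)) = 16, since 16^2 = 256 <= 259 < 289 = 17^2.
Iterate m_{i+1} = d_i*a_i - m_i, d_{i+1} = (259 - m_{i+1}^2)/d_i, a_{i+1} = floor((a_0 + m_{i+1})/d_{i+1}):
  m_1 = 1*16 - 0 = 16, d_1 = (259 - 16^2)/1 = 3/1 = 3, a_1 = floor((16 + 16)/3) = 10.
  m_2 = 3*10 - 16 = 14, d_2 = (259 - 14^2)/3 = 63/3 = 21, a_2 = floor((16 + 14)/21) = 1.
  m_3 = 21*1 - 14 = 7, d_3 = (259 - 7^2)/21 = 210/21 = 10, a_3 = floor((16 + 7)/10) = 2.
  m_4 = 10*2 - 7 = 13, d_4 = (259 - 13^2)/10 = 90/10 = 9, a_4 = floor((16 + 13)/9) = 3.
  m_5 = 9*3 - 13 = 14, d_5 = (259 - 14^2)/9 = 63/9 = 7, a_5 = floor((16 + 14)/7) = 4.
  m_6 = 7*4 - 14 = 14, d_6 = (259 - 14^2)/7 = 63/7 = 9, a_6 = floor((16 + 14)/9) = 3.
  m_7 = 9*3 - 14 = 13, d_7 = (259 - 13^2)/9 = 90/9 = 10, a_7 = floor((16 + 13)/10) = 2.
  m_8 = 10*2 - 13 = 7, d_8 = (259 - 7^2)/10 = 210/10 = 21, a_8 = floor((16 + 7)/21) = 1.
  m_9 = 21*1 - 7 = 14, d_9 = (259 - 14^2)/21 = 63/21 = 3, a_9 = floor((16 + 14)/3) = 10.
  m_10 = 3*10 - 14 = 16, d_10 = (259 - 16^2)/3 = 3/3 = 1, a_10 = floor((16 + 16)/1) = 32.
  m_11 = 1*32 - 16 = 16, d_11 = (259 - 16^2)/1 = 3/1 = 3: (m_11, d_11) = (m_1, d_1) = (16, 3), so from here the quotients repeat a_1, ..., a_10; the period length is 10.
So sqrt(259) = [16; (10, 1, 2, 3, 4, 3, 2, 1, 10, 32)] with period length k = 10.
k is even, so the fundamental solution of x^2 - 259y^2 = 1 is (p_{k-1}, q_{k-1}) = (p_9, q_9); compute convergents through index 9.
Convergents (p_i = a_i*p_{i-1} + p_{i-2}, q_i = a_i*q_{i-1} + q_{i-2} with p_{-2}=0, p_{-1}=1, q_{-2}=1, q_{-1}=0):
  i=0: a_0=16, p_0 = 16*1 + 0 = 16, q_0 = 16*0 + 1 = 1.
  i=1: a_1=10, p_1 = 10*16 + 1 = 161, q_1 = 10*1 + 0 = 10.
  i=2: a_2=1, p_2 = 1*161 + 16 = 177, q_2 = 1*10 + 1 = 11.
  i=3: a_3=2, p_3 = 2*177 + 161 = 515, q_3 = 2*11 + 10 = 32.
  i=4: a_4=3, p_4 = 3*515 + 177 = 1722, q_4 = 3*32 + 11 = 107.
  i=5: a_5=4, p_5 = 4*1722 + 515 = 7403, q_5 = 4*107 + 32 = 460.
  i=6: a_6=3, p_6 = 3*7403 + 1722 = 23931, q_6 = 3*460 + 107 = 1487.
  i=7: a_7=2, p_7 = 2*23931 + 7403 = 55265, q_7 = 2*1487 + 460 = 3434.
  i=8: a_8=1, p_8 = 1*55265 + 23931 = 79196, q_8 = 1*3434 + 1487 = 4921.
  i=9: a_9=10, p_9 = 10*79196 + 55265 = 847225, q_9 = 10*4921 + 3434 = 52644.
Check: 847225^2 - 259*52644^2 = 717790200625 - 717790200624 = 1, so (x, y) = (847225, 52644) solves the equation, and by the theorem it is the least positive solution.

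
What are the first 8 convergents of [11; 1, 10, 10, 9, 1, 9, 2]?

11/1, 12/1, 131/11, 1322/111, 12029/1010, 13351/1121, 132188/11099, 277727/23319

Using the convergent recurrence p_i = a_i*p_{i-1} + p_{i-2}, q_i = a_i*q_{i-1} + q_{i-2} with p_{-2}=0, p_{-1}=1, q_{-2}=1, q_{-1}=0:
  i=0: a_0=11, p_0 = 11*1 + 0 = 11, q_0 = 11*0 + 1 = 1.
  i=1: a_1=1, p_1 = 1*11 + 1 = 12, q_1 = 1*1 + 0 = 1.
  i=2: a_2=10, p_2 = 10*12 + 11 = 131, q_2 = 10*1 + 1 = 11.
  i=3: a_3=10, p_3 = 10*131 + 12 = 1322, q_3 = 10*11 + 1 = 111.
  i=4: a_4=9, p_4 = 9*1322 + 131 = 12029, q_4 = 9*111 + 11 = 1010.
  i=5: a_5=1, p_5 = 1*12029 + 1322 = 13351, q_5 = 1*1010 + 111 = 1121.
  i=6: a_6=9, p_6 = 9*13351 + 12029 = 132188, q_6 = 9*1121 + 1010 = 11099.
  i=7: a_7=2, p_7 = 2*132188 + 13351 = 277727, q_7 = 2*11099 + 1121 = 23319.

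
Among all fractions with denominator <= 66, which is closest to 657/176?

56/15

Expand x = 657/176 as a continued fraction with the Euclidean algorithm:
  657 = 3*176 + 129, so a_0 = 3.
  176 = 1*129 + 47, so a_1 = 1.
  129 = 2*47 + 35, so a_2 = 2.
  47 = 1*35 + 12, so a_3 = 1.
  35 = 2*12 + 11, so a_4 = 2.
  12 = 1*11 + 1, so a_5 = 1.
  11 = 11*1 + 0, so a_6 = 11.
so x = [3; 1, 2, 1, 2, 1, 11].
Convergents (p_i = a_i*p_{i-1} + p_{i-2}, q_i = a_i*q_{i-1} + q_{i-2} with p_{-2}=0, p_{-1}=1, q_{-2}=1, q_{-1}=0), until the denominator exceeds 66:
  i=0: a_0=3, p_0 = 3*1 + 0 = 3, q_0 = 3*0 + 1 = 1.
  i=1: a_1=1, p_1 = 1*3 + 1 = 4, q_1 = 1*1 + 0 = 1.
  i=2: a_2=2, p_2 = 2*4 + 3 = 11, q_2 = 2*1 + 1 = 3.
  i=3: a_3=1, p_3 = 1*11 + 4 = 15, q_3 = 1*3 + 1 = 4.
  i=4: a_4=2, p_4 = 2*15 + 11 = 41, q_4 = 2*4 + 3 = 11.
  i=5: a_5=1, p_5 = 1*41 + 15 = 56, q_5 = 1*11 + 4 = 15.
  i=6: a_6=11, p_6 = 11*56 + 41 = 657, q_6 = 11*15 + 11 = 176.
q_6 = 176 > 66, so the last convergent with denominator <= 66 is p_5/q_5 = 56/15.
The closest fraction with denominator <= 66 is either p_5/q_5 or the intermediate fraction (k*p_5 + p_4)/(k*q_5 + q_4) with the largest k >= 1 whose denominator stays <= 66; these approach x as k grows, and every other convergent or intermediate fraction in range is farther away.
Largest k: floor((66 - q_4)/q_5) = floor((66 - 11)/15) = 3.
That gives (3*56 + 41)/(3*15 + 11) = 209/56.
Compare the errors: |x - 56/15| = |657*15 - 56*176|/(176*15) = 1/2640, and |x - 209/56| = |657*56 - 209*176|/(176*56) = 8/9856.
Cross-multiplying, 1*9856 = 9856 < 21120 = 8*2640, so 1/2640 is smaller: the convergent 56/15 is closer to x than 209/56.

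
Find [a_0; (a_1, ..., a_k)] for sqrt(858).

Write x_i = (sqrt(858) + m_i)/d_i with (m_0, d_0) = (0, 1). a_0 = floor(sqrt(858)) = 29, since 29^2 = 841 <= 858 < 900 = 30^2.
Iterate m_{i+1} = d_i*a_i - m_i, d_{i+1} = (858 - m_{i+1}^2)/d_i, a_{i+1} = floor((a_0 + m_{i+1})/d_{i+1}):
  m_1 = 1*29 - 0 = 29, d_1 = (858 - 29^2)/1 = 17/1 = 17, a_1 = floor((29 + 29)/17) = 3.
  m_2 = 17*3 - 29 = 22, d_2 = (858 - 22^2)/17 = 374/17 = 22, a_2 = floor((29 + 22)/22) = 2.
  m_3 = 22*2 - 22 = 22, d_3 = (858 - 22^2)/22 = 374/22 = 17, a_3 = floor((29 + 22)/17) = 3.
  m_4 = 17*3 - 22 = 29, d_4 = (858 - 29^2)/17 = 17/17 = 1, a_4 = floor((29 + 29)/1) = 58.
  m_5 = 1*58 - 29 = 29, d_5 = (858 - 29^2)/1 = 17/1 = 17: (m_5, d_5) = (m_1, d_1) = (29, 17), so from here the quotients repeat a_1, ..., a_4; the period length is 4.
Hence the expansion of sqrt(858) is a_0 = 29 followed by the repeating block 3, 2, 3, 58 (period 4).

[29; (3, 2, 3, 58)]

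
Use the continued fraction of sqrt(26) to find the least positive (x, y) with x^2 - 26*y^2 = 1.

(x, y) = (51, 10)

First expand sqrt(26) as a continued fraction. With x_i = (sqrt(26) + m_i)/d_i and (m_0, d_0) = (0, 1): a_0 = floor(sqrt(26)) = 5, since 5^2 = 25 <= 26 < 36 = 6^2.
Iterate m_{i+1} = d_i*a_i - m_i, d_{i+1} = (26 - m_{i+1}^2)/d_i, a_{i+1} = floor((a_0 + m_{i+1})/d_{i+1}):
  m_1 = 1*5 - 0 = 5, d_1 = (26 - 5^2)/1 = 1/1 = 1, a_1 = floor((5 + 5)/1) = 10.
  m_2 = 1*10 - 5 = 5, d_2 = (26 - 5^2)/1 = 1/1 = 1: (m_2, d_2) = (m_1, d_1) = (5, 1), so from here the quotient a_1 repeats; the period length is 1.
So sqrt(26) = [5; (10)] with period length k = 1.
k is odd, so (p_{k-1}, q_{k-1}) only solves x^2 - 26y^2 = -1 and the fundamental solution of x^2 - 26y^2 = 1 is (p_{2k-1}, q_{2k-1}) = (p_1, q_1); compute convergents through index 1, running through the period twice.
Convergents (p_i = a_i*p_{i-1} + p_{i-2}, q_i = a_i*q_{i-1} + q_{i-2} with p_{-2}=0, p_{-1}=1, q_{-2}=1, q_{-1}=0):
  i=0: a_0=5, p_0 = 5*1 + 0 = 5, q_0 = 5*0 + 1 = 1.
  i=1: a_1=10, p_1 = 10*5 + 1 = 51, q_1 = 10*1 + 0 = 10.
Indeed p_0^2 - 26*q_0^2 = 25 - 26 = -1, not +1.
Check: 51^2 - 26*10^2 = 2601 - 2600 = 1, so (x, y) = (51, 10) solves the equation, and by the theorem it is the least positive solution.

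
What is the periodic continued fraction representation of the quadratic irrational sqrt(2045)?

Write x_i = (sqrt(2045) + m_i)/d_i with (m_0, d_0) = (0, 1). a_0 = floor(sqrt(2045)) = 45, since 45^2 = 2025 <= 2045 < 2116 = 46^2.
Iterate m_{i+1} = d_i*a_i - m_i, d_{i+1} = (2045 - m_{i+1}^2)/d_i, a_{i+1} = floor((a_0 + m_{i+1})/d_{i+1}):
  m_1 = 1*45 - 0 = 45, d_1 = (2045 - 45^2)/1 = 20/1 = 20, a_1 = floor((45 + 45)/20) = 4.
  m_2 = 20*4 - 45 = 35, d_2 = (2045 - 35^2)/20 = 820/20 = 41, a_2 = floor((45 + 35)/41) = 1.
  m_3 = 41*1 - 35 = 6, d_3 = (2045 - 6^2)/41 = 2009/41 = 49, a_3 = floor((45 + 6)/49) = 1.
  m_4 = 49*1 - 6 = 43, d_4 = (2045 - 43^2)/49 = 196/49 = 4, a_4 = floor((45 + 43)/4) = 22.
  m_5 = 4*22 - 43 = 45, d_5 = (2045 - 45^2)/4 = 20/4 = 5, a_5 = floor((45 + 45)/5) = 18.
  m_6 = 5*18 - 45 = 45, d_6 = (2045 - 45^2)/5 = 20/5 = 4, a_6 = floor((45 + 45)/4) = 22.
  m_7 = 4*22 - 45 = 43, d_7 = (2045 - 43^2)/4 = 196/4 = 49, a_7 = floor((45 + 43)/49) = 1.
  m_8 = 49*1 - 43 = 6, d_8 = (2045 - 6^2)/49 = 2009/49 = 41, a_8 = floor((45 + 6)/41) = 1.
  m_9 = 41*1 - 6 = 35, d_9 = (2045 - 35^2)/41 = 820/41 = 20, a_9 = floor((45 + 35)/20) = 4.
  m_10 = 20*4 - 35 = 45, d_10 = (2045 - 45^2)/20 = 20/20 = 1, a_10 = floor((45 + 45)/1) = 90.
  m_11 = 1*90 - 45 = 45, d_11 = (2045 - 45^2)/1 = 20/1 = 20: (m_11, d_11) = (m_1, d_1) = (45, 20), so from here the quotients repeat a_1, ..., a_10; the period length is 10.
Hence the expansion of sqrt(2045) is a_0 = 45 followed by the repeating block 4, 1, 1, 22, 18, 22, 1, 1, 4, 90 (period 10).

[45; (4, 1, 1, 22, 18, 22, 1, 1, 4, 90)]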